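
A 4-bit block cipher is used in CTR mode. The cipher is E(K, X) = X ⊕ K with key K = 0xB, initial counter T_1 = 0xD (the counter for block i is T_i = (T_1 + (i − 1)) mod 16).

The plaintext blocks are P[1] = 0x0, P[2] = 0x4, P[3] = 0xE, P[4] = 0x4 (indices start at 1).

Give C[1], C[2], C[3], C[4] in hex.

CTR encryption: S_i = E(K, T_i) where T_i is the counter for block i; C_i = P_i ⊕ S_i.
C[1]: T = 0xD, S = E(K, T) = 0x6; 0x0 ⊕ 0x6 = 0x6.
C[2]: T = 0xE, S = E(K, T) = 0x5; 0x4 ⊕ 0x5 = 0x1.
C[3]: T = 0xF, S = E(K, T) = 0x4; 0xE ⊕ 0x4 = 0xA.
C[4]: T = 0x0, S = E(K, T) = 0xB; 0x4 ⊕ 0xB = 0xF.

C[1] = 0x6, C[2] = 0x1, C[3] = 0xA, C[4] = 0xF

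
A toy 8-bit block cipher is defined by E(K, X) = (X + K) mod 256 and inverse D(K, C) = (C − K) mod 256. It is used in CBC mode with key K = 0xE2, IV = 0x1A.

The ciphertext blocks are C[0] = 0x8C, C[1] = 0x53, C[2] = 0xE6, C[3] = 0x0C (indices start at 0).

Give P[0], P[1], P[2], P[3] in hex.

CBC decryption: P_i = D(K, C_i) ⊕ C_{i−1}, with C_{−1} = IV.
P[0]: D(K, 0x8C) = 0xAA; 0xAA ⊕ 0x1A = 0xB0.
P[1]: D(K, 0x53) = 0x71; 0x71 ⊕ 0x8C = 0xFD.
P[2]: D(K, 0xE6) = 0x04; 0x04 ⊕ 0x53 = 0x57.
P[3]: D(K, 0x0C) = 0x2A; 0x2A ⊕ 0xE6 = 0xCC.

P[0] = 0xB0, P[1] = 0xFD, P[2] = 0x57, P[3] = 0xCC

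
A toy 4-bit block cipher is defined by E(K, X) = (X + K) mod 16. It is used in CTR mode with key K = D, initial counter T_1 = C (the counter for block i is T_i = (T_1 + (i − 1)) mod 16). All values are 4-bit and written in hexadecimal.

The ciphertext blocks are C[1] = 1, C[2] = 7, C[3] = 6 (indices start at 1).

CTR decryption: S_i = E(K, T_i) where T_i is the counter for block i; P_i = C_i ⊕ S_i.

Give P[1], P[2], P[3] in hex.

P[1]: T = C, S = E(K, T) = 9; 1 ⊕ 9 = 8.
P[2]: T = D, S = E(K, T) = A; 7 ⊕ A = D.
P[3]: T = E, S = E(K, T) = B; 6 ⊕ B = D.

P[1] = 8, P[2] = D, P[3] = D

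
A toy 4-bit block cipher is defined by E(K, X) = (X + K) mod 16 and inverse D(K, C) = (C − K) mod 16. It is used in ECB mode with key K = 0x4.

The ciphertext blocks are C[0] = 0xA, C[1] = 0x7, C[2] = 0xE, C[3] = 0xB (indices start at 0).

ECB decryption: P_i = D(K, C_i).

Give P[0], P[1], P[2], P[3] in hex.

P[0] = 0x6, P[1] = 0x3, P[2] = 0xA, P[3] = 0x7

P[0]: D(K, 0xA) = 0x6.
P[1]: D(K, 0x7) = 0x3.
P[2]: D(K, 0xE) = 0xA.
P[3]: D(K, 0xB) = 0x7.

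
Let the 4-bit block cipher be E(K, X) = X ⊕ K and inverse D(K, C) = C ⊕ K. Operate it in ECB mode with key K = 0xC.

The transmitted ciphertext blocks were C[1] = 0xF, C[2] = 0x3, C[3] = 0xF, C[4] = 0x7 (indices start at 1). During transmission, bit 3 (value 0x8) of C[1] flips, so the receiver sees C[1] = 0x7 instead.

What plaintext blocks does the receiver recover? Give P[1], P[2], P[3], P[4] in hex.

P[1] = 0xB, P[2] = 0xF, P[3] = 0x3, P[4] = 0xB

ECB decryption: P_i = D(K, C_i).
Only C[1] changed, to 0x7. In ECB, a change in C_i affects only P_i. Decrypting the received ciphertext:
P[1]: D(K, 0x7) = 0xB.
P[2]: D(K, 0x3) = 0xF.
P[3]: D(K, 0xF) = 0x3.
P[4]: D(K, 0x7) = 0xB.
Blocks that differ from the original plaintext: P[1].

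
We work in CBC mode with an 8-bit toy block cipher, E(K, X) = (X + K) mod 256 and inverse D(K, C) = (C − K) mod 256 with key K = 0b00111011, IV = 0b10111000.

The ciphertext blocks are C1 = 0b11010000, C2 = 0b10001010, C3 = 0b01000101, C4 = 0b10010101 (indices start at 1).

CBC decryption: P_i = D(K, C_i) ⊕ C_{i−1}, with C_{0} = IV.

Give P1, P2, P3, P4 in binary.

P1: D(K, 0b11010000) = 0b10010101; 0b10010101 ⊕ 0b10111000 = 0b00101101.
P2: D(K, 0b10001010) = 0b01001111; 0b01001111 ⊕ 0b11010000 = 0b10011111.
P3: D(K, 0b01000101) = 0b00001010; 0b00001010 ⊕ 0b10001010 = 0b10000000.
P4: D(K, 0b10010101) = 0b01011010; 0b01011010 ⊕ 0b01000101 = 0b00011111.

P1 = 0b00101101, P2 = 0b10011111, P3 = 0b10000000, P4 = 0b00011111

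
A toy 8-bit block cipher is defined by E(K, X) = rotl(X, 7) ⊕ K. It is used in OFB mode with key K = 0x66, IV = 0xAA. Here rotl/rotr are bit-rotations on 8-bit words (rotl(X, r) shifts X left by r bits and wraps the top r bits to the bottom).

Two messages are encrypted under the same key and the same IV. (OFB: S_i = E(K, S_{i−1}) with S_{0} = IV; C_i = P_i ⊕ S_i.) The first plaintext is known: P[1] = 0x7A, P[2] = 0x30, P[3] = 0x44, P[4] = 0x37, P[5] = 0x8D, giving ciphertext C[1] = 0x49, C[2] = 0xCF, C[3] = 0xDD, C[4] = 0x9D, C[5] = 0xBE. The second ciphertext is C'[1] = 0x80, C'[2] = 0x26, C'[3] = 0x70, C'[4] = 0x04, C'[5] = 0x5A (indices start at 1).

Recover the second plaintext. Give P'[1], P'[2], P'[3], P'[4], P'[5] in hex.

In OFB with a reused IV, both messages share the same keystream S_i, so C_i ⊕ C'_i = P_i ⊕ P'_i and thus P'_i = P_i ⊕ C_i ⊕ C'_i.
P'[1]: 0x7A ⊕ 0x49 ⊕ 0x80 = 0xB3.
P'[2]: 0x30 ⊕ 0xCF ⊕ 0x26 = 0xD9.
P'[3]: 0x44 ⊕ 0xDD ⊕ 0x70 = 0xE9.
P'[4]: 0x37 ⊕ 0x9D ⊕ 0x04 = 0xAE.
P'[5]: 0x8D ⊕ 0xBE ⊕ 0x5A = 0x69.

P'[1] = 0xB3, P'[2] = 0xD9, P'[3] = 0xE9, P'[4] = 0xAE, P'[5] = 0x69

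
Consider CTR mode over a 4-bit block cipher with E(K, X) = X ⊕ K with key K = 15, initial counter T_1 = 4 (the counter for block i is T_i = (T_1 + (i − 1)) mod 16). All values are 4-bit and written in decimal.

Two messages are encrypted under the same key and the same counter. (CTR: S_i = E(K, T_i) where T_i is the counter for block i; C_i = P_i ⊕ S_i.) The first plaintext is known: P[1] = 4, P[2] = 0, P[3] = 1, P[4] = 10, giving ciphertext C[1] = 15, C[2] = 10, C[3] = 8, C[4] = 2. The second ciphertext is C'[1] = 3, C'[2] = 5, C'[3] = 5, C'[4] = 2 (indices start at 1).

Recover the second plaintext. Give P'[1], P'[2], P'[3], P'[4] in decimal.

In CTR with a reused counter, both messages share the same keystream S_i, so C_i ⊕ C'_i = P_i ⊕ P'_i and thus P'_i = P_i ⊕ C_i ⊕ C'_i.
P'[1]: 4 ⊕ 15 ⊕ 3 = 8.
P'[2]: 0 ⊕ 10 ⊕ 5 = 15.
P'[3]: 1 ⊕ 8 ⊕ 5 = 12.
P'[4]: 10 ⊕ 2 ⊕ 2 = 10.

P'[1] = 8, P'[2] = 15, P'[3] = 12, P'[4] = 10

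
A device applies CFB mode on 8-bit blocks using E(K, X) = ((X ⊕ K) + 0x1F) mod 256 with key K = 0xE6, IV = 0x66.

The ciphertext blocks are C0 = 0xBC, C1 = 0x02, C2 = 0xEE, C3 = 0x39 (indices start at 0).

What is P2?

P2 = 0xED

CFB decryption: P_i = C_i ⊕ E(K, C_{i−1}), with C_{−1} = IV.
P2: E(K, 0x02) = 0x03; 0xEE ⊕ 0x03 = 0xED.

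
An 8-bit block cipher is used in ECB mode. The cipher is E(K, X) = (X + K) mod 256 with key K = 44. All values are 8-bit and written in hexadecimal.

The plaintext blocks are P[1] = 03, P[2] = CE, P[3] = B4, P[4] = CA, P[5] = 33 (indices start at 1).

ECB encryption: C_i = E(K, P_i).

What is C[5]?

C[5]: E(K, 33) = 77.

C[5] = 77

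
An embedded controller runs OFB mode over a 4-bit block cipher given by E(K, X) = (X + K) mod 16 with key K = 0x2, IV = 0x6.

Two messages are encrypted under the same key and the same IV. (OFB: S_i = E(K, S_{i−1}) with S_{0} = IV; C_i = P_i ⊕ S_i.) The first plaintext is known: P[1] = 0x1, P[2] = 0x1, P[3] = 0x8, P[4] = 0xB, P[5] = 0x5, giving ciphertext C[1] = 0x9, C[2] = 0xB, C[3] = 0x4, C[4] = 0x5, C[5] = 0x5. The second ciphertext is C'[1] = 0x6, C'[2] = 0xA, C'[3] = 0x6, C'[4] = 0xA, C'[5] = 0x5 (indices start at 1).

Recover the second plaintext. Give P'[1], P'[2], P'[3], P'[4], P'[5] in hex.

In OFB with a reused IV, both messages share the same keystream S_i, so C_i ⊕ C'_i = P_i ⊕ P'_i and thus P'_i = P_i ⊕ C_i ⊕ C'_i.
P'[1]: 0x1 ⊕ 0x9 ⊕ 0x6 = 0xE.
P'[2]: 0x1 ⊕ 0xB ⊕ 0xA = 0x0.
P'[3]: 0x8 ⊕ 0x4 ⊕ 0x6 = 0xA.
P'[4]: 0xB ⊕ 0x5 ⊕ 0xA = 0x4.
P'[5]: 0x5 ⊕ 0x5 ⊕ 0x5 = 0x5.

P'[1] = 0xE, P'[2] = 0x0, P'[3] = 0xA, P'[4] = 0x4, P'[5] = 0x5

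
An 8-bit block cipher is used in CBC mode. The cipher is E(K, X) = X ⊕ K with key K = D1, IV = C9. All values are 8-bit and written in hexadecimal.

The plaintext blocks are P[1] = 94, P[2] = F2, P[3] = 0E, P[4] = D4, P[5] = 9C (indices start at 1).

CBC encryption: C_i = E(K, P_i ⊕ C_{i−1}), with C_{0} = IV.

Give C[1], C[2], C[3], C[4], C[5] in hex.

C[1]: P[1] ⊕ C9 = 5D; E(K, 5D) = 8C.
C[2]: P[2] ⊕ 8C = 7E; E(K, 7E) = AF.
C[3]: P[3] ⊕ AF = A1; E(K, A1) = 70.
C[4]: P[4] ⊕ 70 = A4; E(K, A4) = 75.
C[5]: P[5] ⊕ 75 = E9; E(K, E9) = 38.

C[1] = 8C, C[2] = AF, C[3] = 70, C[4] = 75, C[5] = 38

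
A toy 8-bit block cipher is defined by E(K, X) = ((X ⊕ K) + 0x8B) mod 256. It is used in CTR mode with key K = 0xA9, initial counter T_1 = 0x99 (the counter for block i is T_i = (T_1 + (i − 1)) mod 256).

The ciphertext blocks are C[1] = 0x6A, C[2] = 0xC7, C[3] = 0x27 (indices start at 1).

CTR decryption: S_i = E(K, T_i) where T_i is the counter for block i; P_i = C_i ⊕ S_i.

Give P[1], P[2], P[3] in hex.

P[1] = 0xD1, P[2] = 0x79, P[3] = 0x9A

P[1]: T = 0x99, S = E(K, T) = 0xBB; 0x6A ⊕ 0xBB = 0xD1.
P[2]: T = 0x9A, S = E(K, T) = 0xBE; 0xC7 ⊕ 0xBE = 0x79.
P[3]: T = 0x9B, S = E(K, T) = 0xBD; 0x27 ⊕ 0xBD = 0x9A.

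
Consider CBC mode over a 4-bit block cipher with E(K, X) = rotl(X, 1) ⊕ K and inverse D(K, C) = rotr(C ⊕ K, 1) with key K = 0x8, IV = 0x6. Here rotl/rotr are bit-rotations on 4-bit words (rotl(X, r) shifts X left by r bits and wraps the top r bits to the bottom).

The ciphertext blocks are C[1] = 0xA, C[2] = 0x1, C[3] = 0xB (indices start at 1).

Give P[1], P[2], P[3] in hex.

P[1] = 0x7, P[2] = 0x6, P[3] = 0x8

CBC decryption: P_i = D(K, C_i) ⊕ C_{i−1}, with C_{0} = IV.
P[1]: D(K, 0xA) = 0x1; 0x1 ⊕ 0x6 = 0x7.
P[2]: D(K, 0x1) = 0xC; 0xC ⊕ 0xA = 0x6.
P[3]: D(K, 0xB) = 0x9; 0x9 ⊕ 0x1 = 0x8.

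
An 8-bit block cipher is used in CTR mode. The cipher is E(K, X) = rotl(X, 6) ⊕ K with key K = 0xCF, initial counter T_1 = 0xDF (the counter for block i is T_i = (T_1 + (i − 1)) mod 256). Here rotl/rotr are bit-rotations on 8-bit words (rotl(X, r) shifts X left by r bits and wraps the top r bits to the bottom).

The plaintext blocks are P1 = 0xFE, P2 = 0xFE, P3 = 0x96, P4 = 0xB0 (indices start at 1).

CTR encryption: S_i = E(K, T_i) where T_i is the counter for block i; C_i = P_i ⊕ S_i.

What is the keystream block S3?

C1: T = 0xDF, S = E(K, T) = 0x38; 0xFE ⊕ 0x38 = 0xC6.
C2: T = 0xE0, S = E(K, T) = 0xF7; 0xFE ⊕ 0xF7 = 0x09.
C3: T = 0xE1, S = E(K, T) = 0xB7; 0x96 ⊕ 0xB7 = 0x21.
So S3 = 0xB7.

0xB7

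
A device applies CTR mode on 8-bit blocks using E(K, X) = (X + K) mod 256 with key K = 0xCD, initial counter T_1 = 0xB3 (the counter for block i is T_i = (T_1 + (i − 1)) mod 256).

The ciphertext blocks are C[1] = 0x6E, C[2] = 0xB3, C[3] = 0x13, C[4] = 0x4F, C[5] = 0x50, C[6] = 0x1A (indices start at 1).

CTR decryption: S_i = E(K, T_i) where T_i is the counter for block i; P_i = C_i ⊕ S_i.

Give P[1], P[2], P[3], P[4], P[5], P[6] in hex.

P[1] = 0xEE, P[2] = 0x32, P[3] = 0x91, P[4] = 0xCC, P[5] = 0xD4, P[6] = 0x9F

P[1]: T = 0xB3, S = E(K, T) = 0x80; 0x6E ⊕ 0x80 = 0xEE.
P[2]: T = 0xB4, S = E(K, T) = 0x81; 0xB3 ⊕ 0x81 = 0x32.
P[3]: T = 0xB5, S = E(K, T) = 0x82; 0x13 ⊕ 0x82 = 0x91.
P[4]: T = 0xB6, S = E(K, T) = 0x83; 0x4F ⊕ 0x83 = 0xCC.
P[5]: T = 0xB7, S = E(K, T) = 0x84; 0x50 ⊕ 0x84 = 0xD4.
P[6]: T = 0xB8, S = E(K, T) = 0x85; 0x1A ⊕ 0x85 = 0x9F.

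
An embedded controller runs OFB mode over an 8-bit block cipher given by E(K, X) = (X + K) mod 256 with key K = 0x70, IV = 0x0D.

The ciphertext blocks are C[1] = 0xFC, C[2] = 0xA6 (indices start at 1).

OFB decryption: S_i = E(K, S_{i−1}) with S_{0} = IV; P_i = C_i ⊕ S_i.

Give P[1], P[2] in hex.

P[1]: S = E(K, 0x0D) = 0x7D; 0xFC ⊕ 0x7D = 0x81.
P[2]: S = E(K, 0x7D) = 0xED; 0xA6 ⊕ 0xED = 0x4B.

P[1] = 0x81, P[2] = 0x4B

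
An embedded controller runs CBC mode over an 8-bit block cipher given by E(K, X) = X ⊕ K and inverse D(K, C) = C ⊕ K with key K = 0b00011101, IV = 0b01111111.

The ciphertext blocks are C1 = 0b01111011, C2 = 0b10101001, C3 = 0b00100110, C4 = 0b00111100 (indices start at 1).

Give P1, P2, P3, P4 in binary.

P1 = 0b00011001, P2 = 0b11001111, P3 = 0b10010010, P4 = 0b00000111

CBC decryption: P_i = D(K, C_i) ⊕ C_{i−1}, with C_{0} = IV.
P1: D(K, 0b01111011) = 0b01100110; 0b01100110 ⊕ 0b01111111 = 0b00011001.
P2: D(K, 0b10101001) = 0b10110100; 0b10110100 ⊕ 0b01111011 = 0b11001111.
P3: D(K, 0b00100110) = 0b00111011; 0b00111011 ⊕ 0b10101001 = 0b10010010.
P4: D(K, 0b00111100) = 0b00100001; 0b00100001 ⊕ 0b00100110 = 0b00000111.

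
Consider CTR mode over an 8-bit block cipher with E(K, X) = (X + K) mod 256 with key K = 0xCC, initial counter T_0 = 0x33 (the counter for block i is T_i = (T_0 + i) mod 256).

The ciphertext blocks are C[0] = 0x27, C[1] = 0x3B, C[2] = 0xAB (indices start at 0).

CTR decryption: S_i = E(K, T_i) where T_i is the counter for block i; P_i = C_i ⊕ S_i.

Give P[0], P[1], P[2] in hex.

P[0]: T = 0x33, S = E(K, T) = 0xFF; 0x27 ⊕ 0xFF = 0xD8.
P[1]: T = 0x34, S = E(K, T) = 0x00; 0x3B ⊕ 0x00 = 0x3B.
P[2]: T = 0x35, S = E(K, T) = 0x01; 0xAB ⊕ 0x01 = 0xAA.

P[0] = 0xD8, P[1] = 0x3B, P[2] = 0xAA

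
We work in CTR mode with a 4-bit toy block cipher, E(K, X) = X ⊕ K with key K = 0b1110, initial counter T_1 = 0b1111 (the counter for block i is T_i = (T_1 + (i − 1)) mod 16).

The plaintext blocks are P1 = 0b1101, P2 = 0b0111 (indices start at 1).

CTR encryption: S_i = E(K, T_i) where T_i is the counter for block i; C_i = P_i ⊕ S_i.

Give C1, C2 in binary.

C1: T = 0b1111, S = E(K, T) = 0b0001; 0b1101 ⊕ 0b0001 = 0b1100.
C2: T = 0b0000, S = E(K, T) = 0b1110; 0b0111 ⊕ 0b1110 = 0b1001.

C1 = 0b1100, C2 = 0b1001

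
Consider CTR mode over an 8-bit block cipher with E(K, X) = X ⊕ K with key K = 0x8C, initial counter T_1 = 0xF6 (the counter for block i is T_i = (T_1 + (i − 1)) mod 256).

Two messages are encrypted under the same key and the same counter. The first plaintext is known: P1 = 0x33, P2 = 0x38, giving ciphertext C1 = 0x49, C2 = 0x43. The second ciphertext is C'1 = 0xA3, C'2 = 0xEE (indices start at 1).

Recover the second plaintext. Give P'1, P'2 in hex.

In CTR with a reused counter, both messages share the same keystream S_i, so C_i ⊕ C'_i = P_i ⊕ P'_i and thus P'_i = P_i ⊕ C_i ⊕ C'_i.
P'1: 0x33 ⊕ 0x49 ⊕ 0xA3 = 0xD9.
P'2: 0x38 ⊕ 0x43 ⊕ 0xEE = 0x95.

P'1 = 0xD9, P'2 = 0x95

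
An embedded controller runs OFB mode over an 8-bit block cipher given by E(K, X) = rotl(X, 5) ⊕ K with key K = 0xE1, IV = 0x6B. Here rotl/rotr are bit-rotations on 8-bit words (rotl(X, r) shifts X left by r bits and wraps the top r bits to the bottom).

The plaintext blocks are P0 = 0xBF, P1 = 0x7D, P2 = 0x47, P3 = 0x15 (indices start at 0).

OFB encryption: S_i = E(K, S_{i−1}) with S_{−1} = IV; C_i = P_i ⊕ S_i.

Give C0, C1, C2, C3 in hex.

C0: S = E(K, 0x6B) = 0x8C; 0xBF ⊕ 0x8C = 0x33.
C1: S = E(K, 0x8C) = 0x70; 0x7D ⊕ 0x70 = 0x0D.
C2: S = E(K, 0x70) = 0xEF; 0x47 ⊕ 0xEF = 0xA8.
C3: S = E(K, 0xEF) = 0x1C; 0x15 ⊕ 0x1C = 0x09.

C0 = 0x33, C1 = 0x0D, C2 = 0xA8, C3 = 0x09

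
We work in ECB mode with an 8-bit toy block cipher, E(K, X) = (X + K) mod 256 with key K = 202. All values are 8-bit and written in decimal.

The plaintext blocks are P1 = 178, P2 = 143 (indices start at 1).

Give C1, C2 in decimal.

C1 = 124, C2 = 89

ECB encryption: C_i = E(K, P_i).
C1: E(K, 178) = 124.
C2: E(K, 143) = 89.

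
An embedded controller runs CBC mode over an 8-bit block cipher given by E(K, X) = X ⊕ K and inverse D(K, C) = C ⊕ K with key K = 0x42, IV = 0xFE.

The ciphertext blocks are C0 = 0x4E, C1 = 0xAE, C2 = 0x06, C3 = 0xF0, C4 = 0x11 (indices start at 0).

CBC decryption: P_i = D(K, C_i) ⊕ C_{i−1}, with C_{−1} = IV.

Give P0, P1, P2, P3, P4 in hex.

P0 = 0xF2, P1 = 0xA2, P2 = 0xEA, P3 = 0xB4, P4 = 0xA3

P0: D(K, 0x4E) = 0x0C; 0x0C ⊕ 0xFE = 0xF2.
P1: D(K, 0xAE) = 0xEC; 0xEC ⊕ 0x4E = 0xA2.
P2: D(K, 0x06) = 0x44; 0x44 ⊕ 0xAE = 0xEA.
P3: D(K, 0xF0) = 0xB2; 0xB2 ⊕ 0x06 = 0xB4.
P4: D(K, 0x11) = 0x53; 0x53 ⊕ 0xF0 = 0xA3.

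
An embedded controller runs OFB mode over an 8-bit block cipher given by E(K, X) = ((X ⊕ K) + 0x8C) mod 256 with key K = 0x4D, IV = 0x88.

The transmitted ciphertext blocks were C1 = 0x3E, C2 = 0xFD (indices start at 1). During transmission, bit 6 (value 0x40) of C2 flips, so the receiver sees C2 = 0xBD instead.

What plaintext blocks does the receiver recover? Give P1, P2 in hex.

P1 = 0x6F, P2 = 0x15

OFB decryption: S_i = E(K, S_{i−1}) with S_{0} = IV; P_i = C_i ⊕ S_i.
Only C2 changed, to 0xBD. In OFB, a change in C_i flips the same bit in P_i only; the keystream is unaffected. Decrypting the received ciphertext:
P1: S = E(K, 0x88) = 0x51; 0x3E ⊕ 0x51 = 0x6F.
P2: S = E(K, 0x51) = 0xA8; 0xBD ⊕ 0xA8 = 0x15.
Blocks that differ from the original plaintext: P2.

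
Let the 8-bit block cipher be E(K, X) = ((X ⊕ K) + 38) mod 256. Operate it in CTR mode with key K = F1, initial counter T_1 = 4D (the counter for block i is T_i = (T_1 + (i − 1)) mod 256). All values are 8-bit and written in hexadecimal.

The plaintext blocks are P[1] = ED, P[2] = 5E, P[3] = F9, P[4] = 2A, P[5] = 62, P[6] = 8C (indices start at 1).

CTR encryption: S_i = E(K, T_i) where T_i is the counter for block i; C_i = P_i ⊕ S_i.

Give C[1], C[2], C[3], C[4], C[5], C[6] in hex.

C[1]: T = 4D, S = E(K, T) = F4; ED ⊕ F4 = 19.
C[2]: T = 4E, S = E(K, T) = F7; 5E ⊕ F7 = A9.
C[3]: T = 4F, S = E(K, T) = F6; F9 ⊕ F6 = 0F.
C[4]: T = 50, S = E(K, T) = D9; 2A ⊕ D9 = F3.
C[5]: T = 51, S = E(K, T) = D8; 62 ⊕ D8 = BA.
C[6]: T = 52, S = E(K, T) = DB; 8C ⊕ DB = 57.

C[1] = 19, C[2] = A9, C[3] = 0F, C[4] = F3, C[5] = BA, C[6] = 57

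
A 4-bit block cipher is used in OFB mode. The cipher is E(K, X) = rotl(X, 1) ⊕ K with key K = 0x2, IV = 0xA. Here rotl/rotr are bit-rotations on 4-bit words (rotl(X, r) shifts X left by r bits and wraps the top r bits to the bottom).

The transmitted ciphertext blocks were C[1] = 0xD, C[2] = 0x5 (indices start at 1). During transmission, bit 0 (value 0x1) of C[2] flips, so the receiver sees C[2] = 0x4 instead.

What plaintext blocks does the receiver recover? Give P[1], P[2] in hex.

OFB decryption: S_i = E(K, S_{i−1}) with S_{0} = IV; P_i = C_i ⊕ S_i.
Only C[2] changed, to 0x4. In OFB, a change in C_i flips the same bit in P_i only; the keystream is unaffected. Decrypting the received ciphertext:
P[1]: S = E(K, 0xA) = 0x7; 0xD ⊕ 0x7 = 0xA.
P[2]: S = E(K, 0x7) = 0xC; 0x4 ⊕ 0xC = 0x8.
Blocks that differ from the original plaintext: P[2].

P[1] = 0xA, P[2] = 0x8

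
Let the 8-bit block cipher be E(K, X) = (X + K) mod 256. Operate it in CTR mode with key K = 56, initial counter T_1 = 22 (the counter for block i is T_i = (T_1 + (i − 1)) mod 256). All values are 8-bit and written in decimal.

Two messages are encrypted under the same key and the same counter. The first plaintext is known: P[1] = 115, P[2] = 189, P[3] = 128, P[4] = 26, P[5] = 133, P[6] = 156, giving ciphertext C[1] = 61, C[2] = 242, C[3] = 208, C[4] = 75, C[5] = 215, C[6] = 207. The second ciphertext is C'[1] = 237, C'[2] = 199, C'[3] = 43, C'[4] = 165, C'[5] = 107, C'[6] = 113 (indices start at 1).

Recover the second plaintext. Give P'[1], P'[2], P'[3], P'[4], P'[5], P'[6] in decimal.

In CTR with a reused counter, both messages share the same keystream S_i, so C_i ⊕ C'_i = P_i ⊕ P'_i and thus P'_i = P_i ⊕ C_i ⊕ C'_i.
P'[1]: 115 ⊕ 61 ⊕ 237 = 163.
P'[2]: 189 ⊕ 242 ⊕ 199 = 136.
P'[3]: 128 ⊕ 208 ⊕ 43 = 123.
P'[4]: 26 ⊕ 75 ⊕ 165 = 244.
P'[5]: 133 ⊕ 215 ⊕ 107 = 57.
P'[6]: 156 ⊕ 207 ⊕ 113 = 34.

P'[1] = 163, P'[2] = 136, P'[3] = 123, P'[4] = 244, P'[5] = 57, P'[6] = 34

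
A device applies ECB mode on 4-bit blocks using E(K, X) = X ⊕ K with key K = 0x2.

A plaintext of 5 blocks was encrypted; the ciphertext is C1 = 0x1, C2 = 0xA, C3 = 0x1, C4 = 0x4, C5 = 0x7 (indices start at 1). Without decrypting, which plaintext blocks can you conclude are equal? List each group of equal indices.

ECB encrypts each block independently with the same key, so equal ciphertext blocks imply equal plaintext blocks.
C1 = C3 = 0x1, so P1 = P3.

P1 = P3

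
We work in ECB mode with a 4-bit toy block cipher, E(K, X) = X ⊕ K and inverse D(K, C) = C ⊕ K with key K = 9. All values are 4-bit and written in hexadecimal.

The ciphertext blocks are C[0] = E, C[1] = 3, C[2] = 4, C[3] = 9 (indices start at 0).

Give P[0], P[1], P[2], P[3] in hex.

P[0] = 7, P[1] = A, P[2] = D, P[3] = 0

ECB decryption: P_i = D(K, C_i).
P[0]: D(K, E) = 7.
P[1]: D(K, 3) = A.
P[2]: D(K, 4) = D.
P[3]: D(K, 9) = 0.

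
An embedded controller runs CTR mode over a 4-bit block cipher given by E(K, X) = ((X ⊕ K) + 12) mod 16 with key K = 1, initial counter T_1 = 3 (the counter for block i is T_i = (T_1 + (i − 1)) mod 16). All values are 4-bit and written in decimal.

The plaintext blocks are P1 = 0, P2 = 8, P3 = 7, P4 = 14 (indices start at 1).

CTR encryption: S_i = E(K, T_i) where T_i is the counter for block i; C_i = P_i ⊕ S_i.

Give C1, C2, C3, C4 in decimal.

C1: T = 3, S = E(K, T) = 14; 0 ⊕ 14 = 14.
C2: T = 4, S = E(K, T) = 1; 8 ⊕ 1 = 9.
C3: T = 5, S = E(K, T) = 0; 7 ⊕ 0 = 7.
C4: T = 6, S = E(K, T) = 3; 14 ⊕ 3 = 13.

C1 = 14, C2 = 9, C3 = 7, C4 = 13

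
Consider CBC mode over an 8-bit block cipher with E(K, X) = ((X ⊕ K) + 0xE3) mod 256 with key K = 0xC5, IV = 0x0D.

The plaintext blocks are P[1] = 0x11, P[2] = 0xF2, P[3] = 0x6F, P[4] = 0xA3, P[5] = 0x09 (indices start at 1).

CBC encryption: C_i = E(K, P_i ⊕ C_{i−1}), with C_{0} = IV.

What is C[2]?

C[2] = 0x6E

C[1]: P[1] ⊕ 0x0D = 0x1C; E(K, 0x1C) = 0xBC.
C[2]: P[2] ⊕ 0xBC = 0x4E; E(K, 0x4E) = 0x6E.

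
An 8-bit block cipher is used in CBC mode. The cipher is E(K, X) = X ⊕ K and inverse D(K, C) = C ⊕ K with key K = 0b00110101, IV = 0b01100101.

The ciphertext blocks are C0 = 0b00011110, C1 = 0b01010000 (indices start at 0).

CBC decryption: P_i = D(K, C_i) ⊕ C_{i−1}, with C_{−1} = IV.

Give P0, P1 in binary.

P0 = 0b01001110, P1 = 0b01111011

P0: D(K, 0b00011110) = 0b00101011; 0b00101011 ⊕ 0b01100101 = 0b01001110.
P1: D(K, 0b01010000) = 0b01100101; 0b01100101 ⊕ 0b00011110 = 0b01111011.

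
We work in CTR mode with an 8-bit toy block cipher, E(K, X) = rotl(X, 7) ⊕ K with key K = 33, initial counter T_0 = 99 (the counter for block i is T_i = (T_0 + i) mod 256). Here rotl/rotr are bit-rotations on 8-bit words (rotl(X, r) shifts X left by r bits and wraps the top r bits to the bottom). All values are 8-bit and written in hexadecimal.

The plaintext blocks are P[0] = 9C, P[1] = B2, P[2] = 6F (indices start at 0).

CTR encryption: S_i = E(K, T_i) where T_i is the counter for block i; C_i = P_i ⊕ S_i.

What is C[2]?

C[0]: T = 99, S = E(K, T) = FF; 9C ⊕ FF = 63.
C[1]: T = 9A, S = E(K, T) = 7E; B2 ⊕ 7E = CC.
C[2]: T = 9B, S = E(K, T) = FE; 6F ⊕ FE = 91.

C[2] = 91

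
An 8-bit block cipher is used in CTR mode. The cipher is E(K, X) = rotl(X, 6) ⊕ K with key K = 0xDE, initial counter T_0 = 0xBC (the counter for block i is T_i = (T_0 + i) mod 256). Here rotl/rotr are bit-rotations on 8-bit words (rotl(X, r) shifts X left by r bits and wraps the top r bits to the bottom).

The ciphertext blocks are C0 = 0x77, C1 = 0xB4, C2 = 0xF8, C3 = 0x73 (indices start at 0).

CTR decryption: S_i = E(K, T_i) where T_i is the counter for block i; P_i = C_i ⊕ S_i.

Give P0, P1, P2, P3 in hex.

P0 = 0x86, P1 = 0x05, P2 = 0x89, P3 = 0x42

P0: T = 0xBC, S = E(K, T) = 0xF1; 0x77 ⊕ 0xF1 = 0x86.
P1: T = 0xBD, S = E(K, T) = 0xB1; 0xB4 ⊕ 0xB1 = 0x05.
P2: T = 0xBE, S = E(K, T) = 0x71; 0xF8 ⊕ 0x71 = 0x89.
P3: T = 0xBF, S = E(K, T) = 0x31; 0x73 ⊕ 0x31 = 0x42.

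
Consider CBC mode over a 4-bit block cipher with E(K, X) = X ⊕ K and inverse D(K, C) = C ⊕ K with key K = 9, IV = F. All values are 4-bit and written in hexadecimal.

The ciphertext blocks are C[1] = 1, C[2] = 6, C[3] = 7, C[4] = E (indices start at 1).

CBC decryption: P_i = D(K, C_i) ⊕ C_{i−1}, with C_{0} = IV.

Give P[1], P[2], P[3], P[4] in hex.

P[1]: D(K, 1) = 8; 8 ⊕ F = 7.
P[2]: D(K, 6) = F; F ⊕ 1 = E.
P[3]: D(K, 7) = E; E ⊕ 6 = 8.
P[4]: D(K, E) = 7; 7 ⊕ 7 = 0.

P[1] = 7, P[2] = E, P[3] = 8, P[4] = 0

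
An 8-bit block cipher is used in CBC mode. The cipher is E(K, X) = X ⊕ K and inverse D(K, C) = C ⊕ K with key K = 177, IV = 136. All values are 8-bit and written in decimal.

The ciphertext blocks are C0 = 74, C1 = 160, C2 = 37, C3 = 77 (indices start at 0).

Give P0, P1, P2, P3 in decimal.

P0 = 115, P1 = 91, P2 = 52, P3 = 217

CBC decryption: P_i = D(K, C_i) ⊕ C_{i−1}, with C_{−1} = IV.
P0: D(K, 74) = 251; 251 ⊕ 136 = 115.
P1: D(K, 160) = 17; 17 ⊕ 74 = 91.
P2: D(K, 37) = 148; 148 ⊕ 160 = 52.
P3: D(K, 77) = 252; 252 ⊕ 37 = 217.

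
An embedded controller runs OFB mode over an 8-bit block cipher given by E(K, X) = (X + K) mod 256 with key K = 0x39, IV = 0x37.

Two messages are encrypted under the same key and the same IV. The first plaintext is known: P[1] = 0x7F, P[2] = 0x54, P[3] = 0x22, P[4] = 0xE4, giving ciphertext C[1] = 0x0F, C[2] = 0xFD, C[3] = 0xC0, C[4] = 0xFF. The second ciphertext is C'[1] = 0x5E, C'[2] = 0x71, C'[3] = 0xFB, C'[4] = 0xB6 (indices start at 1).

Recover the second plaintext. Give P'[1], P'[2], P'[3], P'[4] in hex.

In OFB with a reused IV, both messages share the same keystream S_i, so C_i ⊕ C'_i = P_i ⊕ P'_i and thus P'_i = P_i ⊕ C_i ⊕ C'_i.
P'[1]: 0x7F ⊕ 0x0F ⊕ 0x5E = 0x2E.
P'[2]: 0x54 ⊕ 0xFD ⊕ 0x71 = 0xD8.
P'[3]: 0x22 ⊕ 0xC0 ⊕ 0xFB = 0x19.
P'[4]: 0xE4 ⊕ 0xFF ⊕ 0xB6 = 0xAD.

P'[1] = 0x2E, P'[2] = 0xD8, P'[3] = 0x19, P'[4] = 0xAD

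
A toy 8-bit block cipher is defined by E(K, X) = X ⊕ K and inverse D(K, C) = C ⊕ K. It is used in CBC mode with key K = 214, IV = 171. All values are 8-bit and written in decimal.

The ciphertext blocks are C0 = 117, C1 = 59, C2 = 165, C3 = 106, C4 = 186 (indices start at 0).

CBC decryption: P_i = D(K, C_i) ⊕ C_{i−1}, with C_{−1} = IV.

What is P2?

P2 = 72

P2: D(K, 165) = 115; 115 ⊕ 59 = 72.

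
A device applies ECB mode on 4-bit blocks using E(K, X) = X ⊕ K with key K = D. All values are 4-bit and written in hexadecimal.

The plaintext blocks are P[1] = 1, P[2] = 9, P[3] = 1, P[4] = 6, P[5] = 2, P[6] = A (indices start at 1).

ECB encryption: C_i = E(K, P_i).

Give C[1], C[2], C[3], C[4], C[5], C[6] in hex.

C[1]: E(K, 1) = C.
C[2]: E(K, 9) = 4.
C[3]: E(K, 1) = C.
C[4]: E(K, 6) = B.
C[5]: E(K, 2) = F.
C[6]: E(K, A) = 7.

C[1] = C, C[2] = 4, C[3] = C, C[4] = B, C[5] = F, C[6] = 7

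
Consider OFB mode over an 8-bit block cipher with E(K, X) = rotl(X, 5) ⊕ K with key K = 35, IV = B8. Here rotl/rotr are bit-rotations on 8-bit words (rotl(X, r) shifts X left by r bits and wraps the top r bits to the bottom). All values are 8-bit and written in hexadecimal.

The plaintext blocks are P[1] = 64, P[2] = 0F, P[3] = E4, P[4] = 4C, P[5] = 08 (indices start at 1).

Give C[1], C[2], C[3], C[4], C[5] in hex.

C[1] = 46, C[2] = 7E, C[3] = FF, C[4] = 1A, C[5] = F7

OFB encryption: S_i = E(K, S_{i−1}) with S_{0} = IV; C_i = P_i ⊕ S_i.
C[1]: S = E(K, B8) = 22; 64 ⊕ 22 = 46.
C[2]: S = E(K, 22) = 71; 0F ⊕ 71 = 7E.
C[3]: S = E(K, 71) = 1B; E4 ⊕ 1B = FF.
C[4]: S = E(K, 1B) = 56; 4C ⊕ 56 = 1A.
C[5]: S = E(K, 56) = FF; 08 ⊕ FF = F7.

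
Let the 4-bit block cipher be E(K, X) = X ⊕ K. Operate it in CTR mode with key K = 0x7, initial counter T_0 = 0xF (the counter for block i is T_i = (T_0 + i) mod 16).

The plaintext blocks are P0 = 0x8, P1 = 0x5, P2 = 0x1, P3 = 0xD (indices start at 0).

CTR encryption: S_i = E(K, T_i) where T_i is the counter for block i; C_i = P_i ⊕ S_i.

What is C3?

C0: T = 0xF, S = E(K, T) = 0x8; 0x8 ⊕ 0x8 = 0x0.
C1: T = 0x0, S = E(K, T) = 0x7; 0x5 ⊕ 0x7 = 0x2.
C2: T = 0x1, S = E(K, T) = 0x6; 0x1 ⊕ 0x6 = 0x7.
C3: T = 0x2, S = E(K, T) = 0x5; 0xD ⊕ 0x5 = 0x8.

C3 = 0x8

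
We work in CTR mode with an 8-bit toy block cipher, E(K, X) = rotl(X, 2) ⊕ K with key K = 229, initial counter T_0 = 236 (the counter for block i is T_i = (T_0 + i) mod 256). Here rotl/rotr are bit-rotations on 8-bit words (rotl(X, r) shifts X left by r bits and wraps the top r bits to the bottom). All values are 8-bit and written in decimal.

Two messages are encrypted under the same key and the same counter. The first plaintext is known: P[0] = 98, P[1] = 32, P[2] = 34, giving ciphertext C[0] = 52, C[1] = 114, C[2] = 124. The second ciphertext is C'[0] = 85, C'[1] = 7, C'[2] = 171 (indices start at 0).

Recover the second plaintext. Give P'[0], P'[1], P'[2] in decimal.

In CTR with a reused counter, both messages share the same keystream S_i, so C_i ⊕ C'_i = P_i ⊕ P'_i and thus P'_i = P_i ⊕ C_i ⊕ C'_i.
P'[0]: 98 ⊕ 52 ⊕ 85 = 3.
P'[1]: 32 ⊕ 114 ⊕ 7 = 85.
P'[2]: 34 ⊕ 124 ⊕ 171 = 245.

P'[0] = 3, P'[1] = 85, P'[2] = 245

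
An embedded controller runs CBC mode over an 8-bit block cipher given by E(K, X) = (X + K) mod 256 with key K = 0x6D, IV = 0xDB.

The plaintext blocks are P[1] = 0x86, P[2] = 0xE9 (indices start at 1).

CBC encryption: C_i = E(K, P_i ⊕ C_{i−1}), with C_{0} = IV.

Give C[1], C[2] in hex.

C[1]: P[1] ⊕ 0xDB = 0x5D; E(K, 0x5D) = 0xCA.
C[2]: P[2] ⊕ 0xCA = 0x23; E(K, 0x23) = 0x90.

C[1] = 0xCA, C[2] = 0x90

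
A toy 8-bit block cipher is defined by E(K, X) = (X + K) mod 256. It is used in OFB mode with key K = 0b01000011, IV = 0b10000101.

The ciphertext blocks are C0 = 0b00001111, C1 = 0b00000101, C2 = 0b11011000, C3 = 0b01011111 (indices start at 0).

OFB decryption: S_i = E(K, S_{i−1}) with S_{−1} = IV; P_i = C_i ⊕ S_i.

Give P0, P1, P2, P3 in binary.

P0 = 0b11000111, P1 = 0b00001110, P2 = 0b10010110, P3 = 0b11001110

P0: S = E(K, 0b10000101) = 0b11001000; 0b00001111 ⊕ 0b11001000 = 0b11000111.
P1: S = E(K, 0b11001000) = 0b00001011; 0b00000101 ⊕ 0b00001011 = 0b00001110.
P2: S = E(K, 0b00001011) = 0b01001110; 0b11011000 ⊕ 0b01001110 = 0b10010110.
P3: S = E(K, 0b01001110) = 0b10010001; 0b01011111 ⊕ 0b10010001 = 0b11001110.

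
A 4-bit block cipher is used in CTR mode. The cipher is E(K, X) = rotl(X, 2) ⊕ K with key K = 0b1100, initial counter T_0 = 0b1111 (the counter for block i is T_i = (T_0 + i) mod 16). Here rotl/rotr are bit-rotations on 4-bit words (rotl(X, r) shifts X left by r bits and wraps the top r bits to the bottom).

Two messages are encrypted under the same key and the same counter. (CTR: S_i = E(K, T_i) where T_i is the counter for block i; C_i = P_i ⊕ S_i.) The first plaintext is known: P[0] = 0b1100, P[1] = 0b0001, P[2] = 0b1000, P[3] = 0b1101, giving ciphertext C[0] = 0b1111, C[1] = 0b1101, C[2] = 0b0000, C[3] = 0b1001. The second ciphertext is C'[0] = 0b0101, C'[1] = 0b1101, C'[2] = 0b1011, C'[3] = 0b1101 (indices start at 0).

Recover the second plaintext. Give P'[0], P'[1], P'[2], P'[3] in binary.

In CTR with a reused counter, both messages share the same keystream S_i, so C_i ⊕ C'_i = P_i ⊕ P'_i and thus P'_i = P_i ⊕ C_i ⊕ C'_i.
P'[0]: 0b1100 ⊕ 0b1111 ⊕ 0b0101 = 0b0110.
P'[1]: 0b0001 ⊕ 0b1101 ⊕ 0b1101 = 0b0001.
P'[2]: 0b1000 ⊕ 0b0000 ⊕ 0b1011 = 0b0011.
P'[3]: 0b1101 ⊕ 0b1001 ⊕ 0b1101 = 0b1001.

P'[0] = 0b0110, P'[1] = 0b0001, P'[2] = 0b0011, P'[3] = 0b1001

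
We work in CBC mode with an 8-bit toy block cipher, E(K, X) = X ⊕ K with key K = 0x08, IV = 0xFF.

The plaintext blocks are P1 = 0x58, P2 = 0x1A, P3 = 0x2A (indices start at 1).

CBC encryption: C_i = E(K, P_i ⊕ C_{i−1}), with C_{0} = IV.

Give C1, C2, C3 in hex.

C1 = 0xAF, C2 = 0xBD, C3 = 0x9F

C1: P1 ⊕ 0xFF = 0xA7; E(K, 0xA7) = 0xAF.
C2: P2 ⊕ 0xAF = 0xB5; E(K, 0xB5) = 0xBD.
C3: P3 ⊕ 0xBD = 0x97; E(K, 0x97) = 0x9F.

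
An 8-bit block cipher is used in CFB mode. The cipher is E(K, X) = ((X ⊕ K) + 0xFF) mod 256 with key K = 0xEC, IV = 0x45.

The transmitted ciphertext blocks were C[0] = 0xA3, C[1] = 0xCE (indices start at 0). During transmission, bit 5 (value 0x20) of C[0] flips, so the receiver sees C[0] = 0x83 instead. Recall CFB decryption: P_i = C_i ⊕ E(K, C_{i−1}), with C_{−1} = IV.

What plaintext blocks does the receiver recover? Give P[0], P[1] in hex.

Only C[0] changed, to 0x83. In CFB, a change in C_i flips the same bit in P_i and garbles P_{i+1}. Decrypting the received ciphertext:
P[0]: E(K, 0x45) = 0xA8; 0x83 ⊕ 0xA8 = 0x2B.
P[1]: E(K, 0x83) = 0x6E; 0xCE ⊕ 0x6E = 0xA0.
Blocks that differ from the original plaintext: P[0], P[1].

P[0] = 0x2B, P[1] = 0xA0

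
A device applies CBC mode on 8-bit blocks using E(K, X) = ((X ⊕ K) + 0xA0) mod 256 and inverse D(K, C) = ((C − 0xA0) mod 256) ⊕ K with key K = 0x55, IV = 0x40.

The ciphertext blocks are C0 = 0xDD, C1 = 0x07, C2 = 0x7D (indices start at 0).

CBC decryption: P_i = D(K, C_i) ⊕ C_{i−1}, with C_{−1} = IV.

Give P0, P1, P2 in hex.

P0 = 0x28, P1 = 0xEF, P2 = 0x8F

P0: D(K, 0xDD) = 0x68; 0x68 ⊕ 0x40 = 0x28.
P1: D(K, 0x07) = 0x32; 0x32 ⊕ 0xDD = 0xEF.
P2: D(K, 0x7D) = 0x88; 0x88 ⊕ 0x07 = 0x8F.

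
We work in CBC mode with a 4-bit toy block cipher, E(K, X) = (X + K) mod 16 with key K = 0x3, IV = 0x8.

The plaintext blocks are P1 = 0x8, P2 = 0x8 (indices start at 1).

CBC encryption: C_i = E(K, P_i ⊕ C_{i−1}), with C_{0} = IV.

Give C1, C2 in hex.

C1 = 0x3, C2 = 0xE

C1: P1 ⊕ 0x8 = 0x0; E(K, 0x0) = 0x3.
C2: P2 ⊕ 0x3 = 0xB; E(K, 0xB) = 0xE.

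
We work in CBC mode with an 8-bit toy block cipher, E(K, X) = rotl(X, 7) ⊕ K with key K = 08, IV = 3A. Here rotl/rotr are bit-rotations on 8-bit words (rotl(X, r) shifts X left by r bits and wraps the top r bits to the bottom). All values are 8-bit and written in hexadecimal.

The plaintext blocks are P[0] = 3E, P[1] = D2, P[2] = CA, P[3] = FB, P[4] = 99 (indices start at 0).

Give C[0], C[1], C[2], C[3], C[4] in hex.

C[0] = 0A, C[1] = 64, C[2] = 5F, C[3] = 5A, C[4] = E9

CBC encryption: C_i = E(K, P_i ⊕ C_{i−1}), with C_{−1} = IV.
C[0]: P[0] ⊕ 3A = 04; E(K, 04) = 0A.
C[1]: P[1] ⊕ 0A = D8; E(K, D8) = 64.
C[2]: P[2] ⊕ 64 = AE; E(K, AE) = 5F.
C[3]: P[3] ⊕ 5F = A4; E(K, A4) = 5A.
C[4]: P[4] ⊕ 5A = C3; E(K, C3) = E9.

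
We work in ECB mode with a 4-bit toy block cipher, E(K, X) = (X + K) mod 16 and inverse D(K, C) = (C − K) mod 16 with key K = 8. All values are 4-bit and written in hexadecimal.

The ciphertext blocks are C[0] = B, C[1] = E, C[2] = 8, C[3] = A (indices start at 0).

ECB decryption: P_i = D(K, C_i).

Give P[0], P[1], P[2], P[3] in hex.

P[0] = 3, P[1] = 6, P[2] = 0, P[3] = 2

P[0]: D(K, B) = 3.
P[1]: D(K, E) = 6.
P[2]: D(K, 8) = 0.
P[3]: D(K, A) = 2.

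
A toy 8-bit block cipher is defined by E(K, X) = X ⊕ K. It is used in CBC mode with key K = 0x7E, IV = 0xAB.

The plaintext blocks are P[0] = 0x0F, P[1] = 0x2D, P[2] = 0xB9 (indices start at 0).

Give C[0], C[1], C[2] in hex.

CBC encryption: C_i = E(K, P_i ⊕ C_{i−1}), with C_{−1} = IV.
C[0]: P[0] ⊕ 0xAB = 0xA4; E(K, 0xA4) = 0xDA.
C[1]: P[1] ⊕ 0xDA = 0xF7; E(K, 0xF7) = 0x89.
C[2]: P[2] ⊕ 0x89 = 0x30; E(K, 0x30) = 0x4E.

C[0] = 0xDA, C[1] = 0x89, C[2] = 0x4E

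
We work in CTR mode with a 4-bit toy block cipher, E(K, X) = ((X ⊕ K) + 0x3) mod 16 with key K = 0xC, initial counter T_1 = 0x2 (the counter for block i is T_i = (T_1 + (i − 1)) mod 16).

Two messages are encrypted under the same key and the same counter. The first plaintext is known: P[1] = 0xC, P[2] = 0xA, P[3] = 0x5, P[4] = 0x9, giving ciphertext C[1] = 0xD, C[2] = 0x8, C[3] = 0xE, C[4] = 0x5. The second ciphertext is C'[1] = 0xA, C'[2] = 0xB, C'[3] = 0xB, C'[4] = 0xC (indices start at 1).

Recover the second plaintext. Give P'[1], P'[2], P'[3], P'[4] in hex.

P'[1] = 0xB, P'[2] = 0x9, P'[3] = 0x0, P'[4] = 0x0

In CTR with a reused counter, both messages share the same keystream S_i, so C_i ⊕ C'_i = P_i ⊕ P'_i and thus P'_i = P_i ⊕ C_i ⊕ C'_i.
P'[1]: 0xC ⊕ 0xD ⊕ 0xA = 0xB.
P'[2]: 0xA ⊕ 0x8 ⊕ 0xB = 0x9.
P'[3]: 0x5 ⊕ 0xE ⊕ 0xB = 0x0.
P'[4]: 0x9 ⊕ 0x5 ⊕ 0xC = 0x0.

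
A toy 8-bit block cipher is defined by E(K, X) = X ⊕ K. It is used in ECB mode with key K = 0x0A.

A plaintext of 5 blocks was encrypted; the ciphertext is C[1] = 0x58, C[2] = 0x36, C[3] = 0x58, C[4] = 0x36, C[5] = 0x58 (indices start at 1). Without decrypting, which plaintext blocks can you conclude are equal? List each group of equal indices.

ECB encrypts each block independently with the same key, so equal ciphertext blocks imply equal plaintext blocks.
C[1] = C[3] = C[5] = 0x58, so P[1] = P[3] = P[5].
C[2] = C[4] = 0x36, so P[2] = P[4].

P[1] = P[3] = P[5]; P[2] = P[4]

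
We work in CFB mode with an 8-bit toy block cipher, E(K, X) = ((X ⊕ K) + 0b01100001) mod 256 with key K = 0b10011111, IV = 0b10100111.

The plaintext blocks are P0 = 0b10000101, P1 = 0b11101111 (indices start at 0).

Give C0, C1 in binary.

C0 = 0b00011100, C1 = 0b00001011

CFB encryption: C_i = P_i ⊕ E(K, C_{i−1}), with C_{−1} = IV.
C0: E(K, 0b10100111) = 0b10011001; 0b10000101 ⊕ 0b10011001 = 0b00011100.
C1: E(K, 0b00011100) = 0b11100100; 0b11101111 ⊕ 0b11100100 = 0b00001011.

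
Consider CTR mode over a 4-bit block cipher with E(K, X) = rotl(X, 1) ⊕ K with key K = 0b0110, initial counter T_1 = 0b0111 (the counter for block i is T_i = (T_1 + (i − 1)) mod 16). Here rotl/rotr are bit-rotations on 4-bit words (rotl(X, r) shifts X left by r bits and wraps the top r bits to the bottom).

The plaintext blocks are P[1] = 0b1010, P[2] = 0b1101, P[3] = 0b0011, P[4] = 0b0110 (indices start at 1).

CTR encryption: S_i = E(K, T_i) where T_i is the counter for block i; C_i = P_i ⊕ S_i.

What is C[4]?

C[1]: T = 0b0111, S = E(K, T) = 0b1000; 0b1010 ⊕ 0b1000 = 0b0010.
C[2]: T = 0b1000, S = E(K, T) = 0b0111; 0b1101 ⊕ 0b0111 = 0b1010.
C[3]: T = 0b1001, S = E(K, T) = 0b0101; 0b0011 ⊕ 0b0101 = 0b0110.
C[4]: T = 0b1010, S = E(K, T) = 0b0011; 0b0110 ⊕ 0b0011 = 0b0101.

C[4] = 0b0101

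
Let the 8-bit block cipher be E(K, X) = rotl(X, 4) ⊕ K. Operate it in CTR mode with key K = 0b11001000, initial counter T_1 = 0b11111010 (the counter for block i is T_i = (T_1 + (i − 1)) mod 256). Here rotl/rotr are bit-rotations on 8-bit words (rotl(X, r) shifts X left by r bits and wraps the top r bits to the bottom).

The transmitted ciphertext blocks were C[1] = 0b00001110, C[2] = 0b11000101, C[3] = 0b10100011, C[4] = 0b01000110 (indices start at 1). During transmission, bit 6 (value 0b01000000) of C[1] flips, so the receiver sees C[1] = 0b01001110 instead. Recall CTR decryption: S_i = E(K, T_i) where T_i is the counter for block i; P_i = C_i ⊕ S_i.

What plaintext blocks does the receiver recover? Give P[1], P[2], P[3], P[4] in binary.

Only C[1] changed, to 0b01001110. In CTR, a change in C_i flips the same bit in P_i only; the keystream is unaffected. Decrypting the received ciphertext:
P[1]: T = 0b11111010, S = E(K, T) = 0b01100111; 0b01001110 ⊕ 0b01100111 = 0b00101001.
P[2]: T = 0b11111011, S = E(K, T) = 0b01110111; 0b11000101 ⊕ 0b01110111 = 0b10110010.
P[3]: T = 0b11111100, S = E(K, T) = 0b00000111; 0b10100011 ⊕ 0b00000111 = 0b10100100.
P[4]: T = 0b11111101, S = E(K, T) = 0b00010111; 0b01000110 ⊕ 0b00010111 = 0b01010001.
Blocks that differ from the original plaintext: P[1].

P[1] = 0b00101001, P[2] = 0b10110010, P[3] = 0b10100100, P[4] = 0b01010001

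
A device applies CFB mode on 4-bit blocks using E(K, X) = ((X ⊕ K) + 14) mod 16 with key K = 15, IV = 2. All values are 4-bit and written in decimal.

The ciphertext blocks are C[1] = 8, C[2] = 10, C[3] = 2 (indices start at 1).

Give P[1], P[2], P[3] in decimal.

CFB decryption: P_i = C_i ⊕ E(K, C_{i−1}), with C_{0} = IV.
P[1]: E(K, 2) = 11; 8 ⊕ 11 = 3.
P[2]: E(K, 8) = 5; 10 ⊕ 5 = 15.
P[3]: E(K, 10) = 3; 2 ⊕ 3 = 1.

P[1] = 3, P[2] = 15, P[3] = 1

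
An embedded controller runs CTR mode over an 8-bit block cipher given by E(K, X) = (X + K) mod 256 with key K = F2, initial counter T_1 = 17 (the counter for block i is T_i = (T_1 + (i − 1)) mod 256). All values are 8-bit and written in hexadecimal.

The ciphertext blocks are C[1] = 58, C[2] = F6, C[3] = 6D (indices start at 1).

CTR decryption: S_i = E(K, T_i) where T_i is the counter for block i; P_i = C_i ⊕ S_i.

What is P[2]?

P[2] = FC

P[2]: T = 18, S = E(K, T) = 0A; F6 ⊕ 0A = FC.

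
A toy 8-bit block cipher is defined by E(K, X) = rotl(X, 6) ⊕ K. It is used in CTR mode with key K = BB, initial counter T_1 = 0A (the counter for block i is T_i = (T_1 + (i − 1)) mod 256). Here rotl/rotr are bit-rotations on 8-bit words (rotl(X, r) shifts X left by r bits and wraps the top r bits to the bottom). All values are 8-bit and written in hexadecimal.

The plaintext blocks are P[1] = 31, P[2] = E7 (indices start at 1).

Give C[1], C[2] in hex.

CTR encryption: S_i = E(K, T_i) where T_i is the counter for block i; C_i = P_i ⊕ S_i.
C[1]: T = 0A, S = E(K, T) = 39; 31 ⊕ 39 = 08.
C[2]: T = 0B, S = E(K, T) = 79; E7 ⊕ 79 = 9E.

C[1] = 08, C[2] = 9E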